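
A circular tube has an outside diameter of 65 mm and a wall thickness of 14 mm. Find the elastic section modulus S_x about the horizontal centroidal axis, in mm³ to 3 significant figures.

Treat the section as a set of non-overlapping primitives; coordinates are from the bounding-box lower-left.
Outer circle: ⌀65, A = 3318.3 mm², y = 32.5 mm, Ī = 876 241 mm⁴.
Bore (subtracted): ⌀37, A = 1075.2 mm², y = 32.5 mm, Ī = 91 998 mm⁴.
By symmetry the centroid is at mid-height, ȳ = 32.5 mm.
All pieces are centred on the horizontal centroidal axis, so I = ΣĪ (holes subtracted) = 784 243 mm⁴.
Extreme fibre distance c = 32.5 mm; S = I/c = 24 131 mm³.

S_x ≈ 2.41 × 10⁴ mm³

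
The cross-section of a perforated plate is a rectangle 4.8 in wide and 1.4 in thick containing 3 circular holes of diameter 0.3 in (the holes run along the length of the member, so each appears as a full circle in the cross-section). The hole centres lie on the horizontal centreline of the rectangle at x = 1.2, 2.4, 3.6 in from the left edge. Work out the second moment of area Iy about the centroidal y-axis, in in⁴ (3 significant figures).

Treat the section as a set of non-overlapping primitives; coordinates are from the bounding-box lower-left.
Plate: 4.8 × 1.4, A = 6.72 in², x = 2.4 in, Ī = 12.902 in⁴.
Hole 1 (subtracted): ⌀0.3, A = 0.070686 in², x = 1.2 in, Ī = 0.00039761 in⁴.
Hole 2 (subtracted): ⌀0.3, A = 0.070686 in², x = 2.4 in, Ī = 0.00039761 in⁴.
Hole 3 (subtracted): ⌀0.3, A = 0.070686 in², x = 3.6 in, Ī = 0.00039761 in⁴.
By symmetry the centroid is at mid-width, x̄ = 2.4 in.
Transfer each piece to the centroidal y-axis using Ī + A·d² with d = x − 2.4:
  plate: d = 0 in → contributes +12.902 in⁴
  hole 1: d = -1.2 in → contributes −0.10219 in⁴
  hole 2: d = 0 in → contributes −0.00039761 in⁴
  hole 3: d = 1.2 in → contributes −0.10219 in⁴
Total I = 12.698 in⁴.

Iy ≈ 12.7 in⁴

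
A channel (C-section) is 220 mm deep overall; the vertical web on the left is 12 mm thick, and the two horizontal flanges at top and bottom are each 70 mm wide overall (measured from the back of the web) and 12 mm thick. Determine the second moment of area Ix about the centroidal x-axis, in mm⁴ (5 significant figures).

Decompose the section into non-overlapping parts with the origin at the bottom-left of its bounding rectangle.
Web: 12 × 220, A = 2 640 mm², y = 110 mm, Ī = 10 648 000 mm⁴.
Top flange (beyond web): 58 × 12, A = 696 mm², y = 214 mm, Ī = 8 352 mm⁴.
Bottom flange (beyond web): 58 × 12, A = 696 mm², y = 6 mm, Ī = 8 352 mm⁴.
By symmetry the centroid is at mid-height, ȳ = 110 mm.
Transfer each piece to the centroidal x-axis using Ī + A·d² with d = y − 110:
  web: d = 0 mm → contributes +10 648 000 mm⁴
  top flange (beyond web): d = 104 mm → contributes +7 536 288 mm⁴
  bottom flange (beyond web): d = -104 mm → contributes +7 536 288 mm⁴
Total I = 25 720 576 mm⁴.

Ix ≈ 2.5721 × 10⁷ mm⁴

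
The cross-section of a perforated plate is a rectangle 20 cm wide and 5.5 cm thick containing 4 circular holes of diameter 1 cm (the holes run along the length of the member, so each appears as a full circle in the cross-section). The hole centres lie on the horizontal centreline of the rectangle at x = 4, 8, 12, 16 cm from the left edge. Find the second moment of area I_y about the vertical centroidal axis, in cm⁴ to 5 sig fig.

Treat the section as a set of non-overlapping primitives; coordinates are from the bounding-box lower-left.
Plate: 20 × 5.5, A = 110 cm², x = 10 cm, Ī = 3666.667 cm⁴.
Hole 1 (subtracted): ⌀1, A = 0.7853982 cm², x = 4 cm, Ī = 0.04908739 cm⁴.
Hole 2 (subtracted): ⌀1, A = 0.7853982 cm², x = 8 cm, Ī = 0.04908739 cm⁴.
Hole 3 (subtracted): ⌀1, A = 0.7853982 cm², x = 12 cm, Ī = 0.04908739 cm⁴.
Hole 4 (subtracted): ⌀1, A = 0.7853982 cm², x = 16 cm, Ī = 0.04908739 cm⁴.
By symmetry the centroid is at mid-width, x̄ = 10 cm.
Transfer each piece to the vertical centroidal axis using Ī + A·d² with d = x − 10:
  plate: d = 0 cm → contributes +3666.667 cm⁴
  hole 1: d = -6 cm → contributes −28.32342 cm⁴
  hole 2: d = -2 cm → contributes −3.19068 cm⁴
  hole 3: d = 2 cm → contributes −3.19068 cm⁴
  hole 4: d = 6 cm → contributes −28.32342 cm⁴
Total I = 3603.638 cm⁴.

I_y ≈ 3603.6 cm⁴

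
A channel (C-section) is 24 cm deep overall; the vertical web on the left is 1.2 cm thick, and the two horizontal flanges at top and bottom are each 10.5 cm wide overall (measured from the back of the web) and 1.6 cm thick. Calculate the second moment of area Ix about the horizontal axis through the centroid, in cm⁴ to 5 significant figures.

Break the section into simple shapes (no overlaps), measuring from the bottom-left corner of the bounding box.
Web: 1.2 × 24, A = 28.8 cm², y = 12 cm, Ī = 1382.4 cm⁴.
Top flange (beyond web): 9.3 × 1.6, A = 14.88 cm², y = 23.2 cm, Ī = 3.1744 cm⁴.
Bottom flange (beyond web): 9.3 × 1.6, A = 14.88 cm², y = 0.8 cm, Ī = 3.1744 cm⁴.
By symmetry the centroid is at mid-height, ȳ = 12 cm.
Transfer each piece to the horizontal axis through the centroid using Ī + A·d² with d = y − 12:
  web: d = 0 cm → contributes +1382.4 cm⁴
  top flange (beyond web): d = 11.2 cm → contributes +1869.722 cm⁴
  bottom flange (beyond web): d = -11.2 cm → contributes +1869.722 cm⁴
Total I = 5121.843 cm⁴.

Ix ≈ 5121.8 cm⁴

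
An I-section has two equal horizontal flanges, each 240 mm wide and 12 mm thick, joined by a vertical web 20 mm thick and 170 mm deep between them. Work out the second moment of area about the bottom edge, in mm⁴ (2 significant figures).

I_base ≈ 1.4 × 10⁸ mm⁴

Split into non-overlapping primitives; take the origin at the lower-left of the bounding box.
Bottom flange: 240 × 12, A = 2 880 mm², y = 6 mm, Ī = 34 560 mm⁴.
Web: 20 × 170, A = 3 400 mm², y = 97 mm, Ī = 8 188 333 mm⁴.
Top flange: 240 × 12, A = 2 880 mm², y = 188 mm, Ī = 34 560 mm⁴.
Transfer each piece to the bottom edge using Ī + A·d² with d = y − 0:
  bottom flange: d = 6 mm → contributes +138 240 mm⁴
  web: d = 97 mm → contributes +40 178 933 mm⁴
  top flange: d = 188 mm → contributes +101 825 280 mm⁴
Total I = 142 142 453 mm⁴.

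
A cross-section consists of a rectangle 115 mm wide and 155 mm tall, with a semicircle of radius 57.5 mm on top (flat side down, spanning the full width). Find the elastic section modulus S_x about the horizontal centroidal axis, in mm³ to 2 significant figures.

Break the section into simple shapes (no overlaps), measuring from the bottom-left corner of the bounding box.
Rectangular body: 115 × 155, A = 17 825 mm², y = 77.5 mm, Ī = 35 687 135 mm⁴.
Semicircular cap: semicircle r = 57.5, A = 5 193 mm², y = 179.4 mm, Ī = 1 199 785 mm⁴.
Centroid: ȳ = ΣA·y / ΣA = 100.5 mm.
Transfer each piece to the horizontal centroidal axis using Ī + A·d² with d = y − 100.5:
  rectangular body: d = -22.99 mm → contributes +45 109 699 mm⁴
  semicircular cap: d = 78.91 mm → contributes +33 540 012 mm⁴
Total I = 78 649 712 mm⁴.
Extreme fibre distance c = 112 mm; S = I/c = 702 177 mm³.

S_x ≈ 7.0 × 10⁵ mm³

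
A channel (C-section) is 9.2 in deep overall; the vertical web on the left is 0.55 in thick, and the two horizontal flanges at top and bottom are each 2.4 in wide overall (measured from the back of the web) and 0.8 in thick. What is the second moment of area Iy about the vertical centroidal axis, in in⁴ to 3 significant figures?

Iy ≈ 3.66 in⁴

Decompose the section into non-overlapping parts with the origin at the bottom-left of its bounding rectangle.
Web: 0.55 × 9.2, A = 5.06 in², x = 0.275 in, Ī = 0.12755 in⁴.
Top flange (beyond web): 1.85 × 0.8, A = 1.48 in², x = 1.475 in, Ī = 0.42211 in⁴.
Bottom flange (beyond web): 1.85 × 0.8, A = 1.48 in², x = 1.475 in, Ī = 0.42211 in⁴.
Centroid: x̄ = ΣA·x / ΣA = 0.71789 in.
Transfer each piece to the vertical centroidal axis using Ī + A·d² with d = x − 0.71789:
  web: d = -0.44289 in → contributes +1.1201 in⁴
  top flange (beyond web): d = 0.75711 in → contributes +1.2705 in⁴
  bottom flange (beyond web): d = 0.75711 in → contributes +1.2705 in⁴
Total I = 3.661 in⁴.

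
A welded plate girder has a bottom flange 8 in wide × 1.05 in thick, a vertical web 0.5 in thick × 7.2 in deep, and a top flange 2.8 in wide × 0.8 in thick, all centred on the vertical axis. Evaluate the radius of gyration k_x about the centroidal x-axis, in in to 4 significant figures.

Break the section into simple shapes (no overlaps), measuring from the bottom-left corner of the bounding box.
Bottom plate: 8 × 1.05, A = 8.4 in², y = 0.525 in, Ī = 0.77175 in⁴.
Web plate: 0.5 × 7.2, A = 3.6 in², y = 4.65 in, Ī = 15.552 in⁴.
Top plate: 2.8 × 0.8, A = 2.24 in², y = 8.65 in, Ī = 0.119467 in⁴.
Centroid: ȳ = ΣA·y / ΣA = 2.84593 in.
Transfer each piece to the centroidal x-axis using Ī + A·d² with d = y − 2.84593:
  bottom plate: d = -2.32093 in → contributes +46.02 in⁴
  web plate: d = 1.80407 in → contributes +27.2688 in⁴
  top plate: d = 5.80407 in → contributes +75.5789 in⁴
Total I = 148.868 in⁴.
Radius of gyration: k = √(I/A) = √(148.868 / 14.24) = 3.2333 in.

k_x ≈ 3.233 in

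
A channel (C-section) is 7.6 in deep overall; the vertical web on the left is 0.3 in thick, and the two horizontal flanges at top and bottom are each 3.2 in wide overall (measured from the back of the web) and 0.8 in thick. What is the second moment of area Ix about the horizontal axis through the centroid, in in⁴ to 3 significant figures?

Ix ≈ 64.9 in⁴

Decompose the section into non-overlapping parts with the origin at the bottom-left of its bounding rectangle.
Web: 0.3 × 7.6, A = 2.28 in², y = 3.8 in, Ī = 10.974 in⁴.
Top flange (beyond web): 2.9 × 0.8, A = 2.32 in², y = 7.2 in, Ī = 0.12373 in⁴.
Bottom flange (beyond web): 2.9 × 0.8, A = 2.32 in², y = 0.4 in, Ī = 0.12373 in⁴.
By symmetry the centroid is at mid-height, ȳ = 3.8 in.
Transfer each piece to the horizontal axis through the centroid using Ī + A·d² with d = y − 3.8:
  web: d = 0 in → contributes +10.974 in⁴
  top flange (beyond web): d = 3.4 in → contributes +26.943 in⁴
  bottom flange (beyond web): d = -3.4 in → contributes +26.943 in⁴
Total I = 64.86 in⁴.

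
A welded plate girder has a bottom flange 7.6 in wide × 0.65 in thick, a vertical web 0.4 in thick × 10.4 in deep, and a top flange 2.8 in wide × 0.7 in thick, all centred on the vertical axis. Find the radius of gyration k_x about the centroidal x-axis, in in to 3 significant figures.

Split into non-overlapping primitives; take the origin at the lower-left of the bounding box.
Bottom plate: 7.6 × 0.65, A = 4.94 in², y = 0.325 in, Ī = 0.17393 in⁴.
Web plate: 0.4 × 10.4, A = 4.16 in², y = 5.85 in, Ī = 37.495 in⁴.
Top plate: 2.8 × 0.7, A = 1.96 in², y = 11.4 in, Ī = 0.080033 in⁴.
Centroid: ȳ = ΣA·y / ΣA = 4.3658 in.
Transfer each piece to the centroidal x-axis using Ī + A·d² with d = y − 4.3658:
  bottom plate: d = -4.0408 in → contributes +80.834 in⁴
  web plate: d = 1.4842 in → contributes +46.66 in⁴
  top plate: d = 7.0342 in → contributes +97.061 in⁴
Total I = 224.55 in⁴.
Radius of gyration: k = √(I/A) = √(224.55 / 11.06) = 4.5059 in.

k_x ≈ 4.51 in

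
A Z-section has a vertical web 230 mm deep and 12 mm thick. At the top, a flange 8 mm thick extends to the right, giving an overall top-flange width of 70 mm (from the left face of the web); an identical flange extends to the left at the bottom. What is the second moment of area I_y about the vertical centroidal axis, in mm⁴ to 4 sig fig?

I_y ≈ 1.430 × 10⁶ mm⁴

Decompose the section into non-overlapping parts with the origin at the bottom-left of its bounding rectangle.
Web: 12 × 230, A = 2 760 mm², x = 64 mm, Ī = 33 120 mm⁴.
Top flange (beyond web): 58 × 8, A = 464 mm², x = 99 mm, Ī = 130 075 mm⁴.
Bottom flange (beyond web): 58 × 8, A = 464 mm², x = 29 mm, Ī = 130 075 mm⁴.
Centroid: x̄ = ΣA·x / ΣA = 64 mm.
Transfer each piece to the vertical centroidal axis using Ī + A·d² with d = x − 64:
  web: d = 0 mm → contributes +33 120 mm⁴
  top flange (beyond web): d = 35 mm → contributes +698 475 mm⁴
  bottom flange (beyond web): d = -35 mm → contributes +698 475 mm⁴
Total I = 1 430 069 mm⁴.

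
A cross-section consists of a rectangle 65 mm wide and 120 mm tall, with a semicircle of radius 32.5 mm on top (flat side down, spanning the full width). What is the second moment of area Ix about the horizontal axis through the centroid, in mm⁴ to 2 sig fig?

Treat the section as a set of non-overlapping primitives; coordinates are from the bounding-box lower-left.
Rectangular body: 65 × 120, A = 7 800 mm², y = 60 mm, Ī = 9 360 000 mm⁴.
Semicircular cap: semicircle r = 32.5, A = 1 659 mm², y = 133.8 mm, Ī = 122 452 mm⁴.
Centroid: ȳ = ΣA·y / ΣA = 72.94 mm.
Transfer each piece to the horizontal axis through the centroid using Ī + A·d² with d = y − 72.94:
  rectangular body: d = -12.94 mm → contributes +10 666 768 mm⁴
  semicircular cap: d = 60.85 mm → contributes +6 265 821 mm⁴
Total I = 16 932 590 mm⁴.

Ix ≈ 1.7 × 10⁷ mm⁴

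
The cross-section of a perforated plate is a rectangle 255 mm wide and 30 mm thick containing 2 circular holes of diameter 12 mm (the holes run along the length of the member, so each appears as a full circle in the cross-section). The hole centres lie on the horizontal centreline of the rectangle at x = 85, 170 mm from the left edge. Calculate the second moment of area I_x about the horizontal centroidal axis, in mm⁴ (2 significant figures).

I_x ≈ 5.7 × 10⁵ mm⁴

Split into non-overlapping primitives; take the origin at the lower-left of the bounding box.
Plate: 255 × 30, A = 7 650 mm², y = 15 mm, Ī = 573 750 mm⁴.
Hole 1 (subtracted): ⌀12, A = 113.1 mm², y = 15 mm, Ī = 1 018 mm⁴.
Hole 2 (subtracted): ⌀12, A = 113.1 mm², y = 15 mm, Ī = 1 018 mm⁴.
By symmetry the centroid is at mid-height, ȳ = 15 mm.
All pieces are centred on the horizontal centroidal axis, so I = ΣĪ (holes subtracted) = 571 714 mm⁴.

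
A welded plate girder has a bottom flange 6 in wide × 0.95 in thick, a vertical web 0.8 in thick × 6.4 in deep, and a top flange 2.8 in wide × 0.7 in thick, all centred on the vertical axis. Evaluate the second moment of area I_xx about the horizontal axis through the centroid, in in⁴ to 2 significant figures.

I_xx ≈ 100 in⁴

Decompose the section into non-overlapping parts with the origin at the bottom-left of its bounding rectangle.
Bottom plate: 6 × 0.95, A = 5.7 in², y = 0.475 in, Ī = 0.4287 in⁴.
Web plate: 0.8 × 6.4, A = 5.12 in², y = 4.15 in, Ī = 17.48 in⁴.
Top plate: 2.8 × 0.7, A = 1.96 in², y = 7.7 in, Ī = 0.08003 in⁴.
Centroid: ȳ = ΣA·y / ΣA = 3.055 in.
Transfer each piece to the horizontal axis through the centroid using Ī + A·d² with d = y − 3.055:
  bottom plate: d = -2.58 in → contributes +38.38 in⁴
  web plate: d = 1.095 in → contributes +23.61 in⁴
  top plate: d = 4.645 in → contributes +42.36 in⁴
Total I = 104.4 in⁴.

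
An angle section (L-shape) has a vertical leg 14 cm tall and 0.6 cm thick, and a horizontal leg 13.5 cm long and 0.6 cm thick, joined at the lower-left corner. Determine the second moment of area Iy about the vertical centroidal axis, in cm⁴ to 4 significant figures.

Decompose the section into non-overlapping parts with the origin at the bottom-left of its bounding rectangle.
Vertical leg: 0.6 × 14, A = 8.4 cm², x = 0.3 cm, Ī = 0.252 cm⁴.
Horizontal leg (remainder): 12.9 × 0.6, A = 7.74 cm², x = 7.05 cm, Ī = 107.334 cm⁴.
Centroid: x̄ = ΣA·x / ΣA = 3.53699 cm.
Transfer each piece to the vertical centroidal axis using Ī + A·d² with d = x − 3.53699:
  vertical leg: d = -3.23699 cm → contributes +88.268 cm⁴
  horizontal leg (remainder): d = 3.51301 cm → contributes +202.856 cm⁴
Total I = 291.124 cm⁴.

Iy ≈ 291.1 cm⁴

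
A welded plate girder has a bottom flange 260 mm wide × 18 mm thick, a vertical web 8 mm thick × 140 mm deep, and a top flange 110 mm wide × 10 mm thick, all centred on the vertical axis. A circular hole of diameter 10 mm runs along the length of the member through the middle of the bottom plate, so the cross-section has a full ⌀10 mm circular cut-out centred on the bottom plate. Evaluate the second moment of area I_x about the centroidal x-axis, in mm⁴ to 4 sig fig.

Decompose the section into non-overlapping parts with the origin at the bottom-left of its bounding rectangle.
Bottom plate: 260 × 18, A = 4 680 mm², y = 9 mm, Ī = 126 360 mm⁴.
Web plate: 8 × 140, A = 1 120 mm², y = 88 mm, Ī = 1 829 333 mm⁴.
Top plate: 110 × 10, A = 1 100 mm², y = 163 mm, Ī = 9166.67 mm⁴.
Hole (subtracted): ⌀10, A = 78.5398 mm², y = 9 mm, Ī = 490.874 mm⁴.
Centroid: ȳ = ΣA·y / ΣA = 46.8042 mm.
Transfer each piece to the centroidal x-axis using Ī + A·d² with d = y − 46.8042:
  bottom plate: d = -37.8042 mm → contributes +6 814 825 mm⁴
  web plate: d = 41.1958 mm → contributes +3 730 076 mm⁴
  top plate: d = 116.196 mm → contributes +14 860 771 mm⁴
  hole: d = -37.8042 mm → contributes −112 737 mm⁴
Total I = 25 292 936 mm⁴.

I_x ≈ 2.529 × 10⁷ mm⁴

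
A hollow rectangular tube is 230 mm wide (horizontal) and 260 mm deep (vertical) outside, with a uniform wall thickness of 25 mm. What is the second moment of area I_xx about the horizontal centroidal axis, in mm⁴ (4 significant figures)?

Treat the section as a set of non-overlapping primitives; coordinates are from the bounding-box lower-left.
Outer rectangle: 230 × 260, A = 59 800 mm², y = 130 mm, Ī = 336 873 333 mm⁴.
Inner void (subtracted): 180 × 210, A = 37 800 mm², y = 130 mm, Ī = 138 915 000 mm⁴.
By symmetry the centroid is at mid-height, ȳ = 130 mm.
All pieces are centred on the horizontal centroidal axis, so I = ΣĪ (holes subtracted) = 197 958 333 mm⁴.

I_xx ≈ 1.980 × 10⁸ mm⁴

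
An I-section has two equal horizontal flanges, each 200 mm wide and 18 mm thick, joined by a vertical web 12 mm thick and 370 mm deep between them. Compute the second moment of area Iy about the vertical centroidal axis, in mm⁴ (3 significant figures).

Treat the section as a set of non-overlapping primitives; coordinates are from the bounding-box lower-left.
Bottom flange: 200 × 18, A = 3 600 mm², x = 100 mm, Ī = 12 000 000 mm⁴.
Web: 12 × 370, A = 4 440 mm², x = 100 mm, Ī = 53 280 mm⁴.
Top flange: 200 × 18, A = 3 600 mm², x = 100 mm, Ī = 12 000 000 mm⁴.
By symmetry the centroid is at mid-width, x̄ = 100 mm.
All pieces are centred on the vertical centroidal axis, so I = ΣĪ = 24 053 280 mm⁴.

Iy ≈ 2.41 × 10⁷ mm⁴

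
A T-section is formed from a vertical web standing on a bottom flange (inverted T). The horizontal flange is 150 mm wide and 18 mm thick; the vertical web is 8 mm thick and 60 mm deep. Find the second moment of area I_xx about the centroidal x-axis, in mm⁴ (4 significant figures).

I_xx ≈ 8.368 × 10⁵ mm⁴

Break the section into simple shapes (no overlaps), measuring from the bottom-left corner of the bounding box.
Flange: 150 × 18, A = 2 700 mm², y = 9 mm, Ī = 72 900 mm⁴.
Web: 8 × 60, A = 480 mm², y = 48 mm, Ī = 144 000 mm⁴.
Centroid: ȳ = ΣA·y / ΣA = 14.8868 mm.
Transfer each piece to the centroidal x-axis using Ī + A·d² with d = y − 14.8868:
  flange: d = -5.88679 mm → contributes +166 467 mm⁴
  web: d = 33.1132 mm → contributes +670 313 mm⁴
Total I = 836 779 mm⁴.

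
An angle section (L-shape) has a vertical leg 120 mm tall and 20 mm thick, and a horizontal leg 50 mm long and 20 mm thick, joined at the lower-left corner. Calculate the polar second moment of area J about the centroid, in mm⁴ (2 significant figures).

J ≈ 4.5 × 10⁶ mm⁴

Treat the section as a set of non-overlapping primitives; coordinates are from the bounding-box lower-left.
Vertical leg: 20 × 120, A = 2 400 mm², y = 60 mm, Ī = 2 880 000 mm⁴.
Horizontal leg (remainder): 30 × 20, A = 600 mm², y = 10 mm, Ī = 20 000 mm⁴.
Centroid: ȳ = ΣA·y / ΣA = 50 mm.
Transfer each piece to the centroidal x-axis using Ī + A·d² with d = y − 50:
  vertical leg: d = 10 mm → contributes +3 120 000 mm⁴
  horizontal leg (remainder): d = -40 mm → contributes +980 000 mm⁴
Total I = 4 100 000 mm⁴.
For the y-axis: x̄ = 15 mm.
Repeating about the centroidal y-axis gives I_y = 425 000 mm⁴.
Polar second moment: J = I_x + I_y = 4 525 000 mm⁴.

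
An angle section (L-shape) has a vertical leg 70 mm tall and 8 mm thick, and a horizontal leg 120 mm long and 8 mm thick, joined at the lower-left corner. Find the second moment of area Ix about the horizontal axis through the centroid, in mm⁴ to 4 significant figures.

Split into non-overlapping primitives; take the origin at the lower-left of the bounding box.
Vertical leg: 8 × 70, A = 560 mm², y = 35 mm, Ī = 228 667 mm⁴.
Horizontal leg (remainder): 112 × 8, A = 896 mm², y = 4 mm, Ī = 4778.67 mm⁴.
Centroid: ȳ = ΣA·y / ΣA = 15.9231 mm.
Transfer each piece to the horizontal axis through the centroid using Ī + A·d² with d = y − 15.9231:
  vertical leg: d = 19.0769 mm → contributes +432 467 mm⁴
  horizontal leg (remainder): d = -11.9231 mm → contributes +132 154 mm⁴
Total I = 564 621 mm⁴.

Ix ≈ 5.646 × 10⁵ mm⁴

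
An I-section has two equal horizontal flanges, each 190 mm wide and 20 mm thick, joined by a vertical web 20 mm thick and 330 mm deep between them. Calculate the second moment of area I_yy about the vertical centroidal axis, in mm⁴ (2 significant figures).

Decompose the section into non-overlapping parts with the origin at the bottom-left of its bounding rectangle.
Bottom flange: 190 × 20, A = 3 800 mm², x = 95 mm, Ī = 11 431 667 mm⁴.
Web: 20 × 330, A = 6 600 mm², x = 95 mm, Ī = 220 000 mm⁴.
Top flange: 190 × 20, A = 3 800 mm², x = 95 mm, Ī = 11 431 667 mm⁴.
By symmetry the centroid is at mid-width, x̄ = 95 mm.
All pieces are centred on the vertical centroidal axis, so I = ΣĪ = 23 083 333 mm⁴.

I_yy ≈ 2.3 × 10⁷ mm⁴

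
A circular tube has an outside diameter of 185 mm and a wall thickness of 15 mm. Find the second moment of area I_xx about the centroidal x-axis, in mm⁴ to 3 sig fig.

Break the section into simple shapes (no overlaps), measuring from the bottom-left corner of the bounding box.
Outer circle: ⌀185, A = 26 880 mm², y = 92.5 mm, Ī = 57 498 539 mm⁴.
Bore (subtracted): ⌀155, A = 18 869 mm², y = 92.5 mm, Ī = 28 333 269 mm⁴.
By symmetry the centroid is at mid-height, ȳ = 92.5 mm.
All pieces are centred on the centroidal x-axis, so I = ΣĪ (holes subtracted) = 29 165 270 mm⁴.

I_xx ≈ 2.92 × 10⁷ mm⁴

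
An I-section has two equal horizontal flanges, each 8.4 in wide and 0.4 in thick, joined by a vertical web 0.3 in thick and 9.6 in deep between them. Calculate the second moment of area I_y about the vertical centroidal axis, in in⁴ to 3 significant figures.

Split into non-overlapping primitives; take the origin at the lower-left of the bounding box.
Bottom flange: 8.4 × 0.4, A = 3.36 in², x = 4.2 in, Ī = 19.757 in⁴.
Web: 0.3 × 9.6, A = 2.88 in², x = 4.2 in, Ī = 0.0216 in⁴.
Top flange: 8.4 × 0.4, A = 3.36 in², x = 4.2 in, Ī = 19.757 in⁴.
By symmetry the centroid is at mid-width, x̄ = 4.2 in.
All pieces are centred on the vertical centroidal axis, so I = ΣĪ = 39.535 in⁴.

I_y ≈ 39.5 in⁴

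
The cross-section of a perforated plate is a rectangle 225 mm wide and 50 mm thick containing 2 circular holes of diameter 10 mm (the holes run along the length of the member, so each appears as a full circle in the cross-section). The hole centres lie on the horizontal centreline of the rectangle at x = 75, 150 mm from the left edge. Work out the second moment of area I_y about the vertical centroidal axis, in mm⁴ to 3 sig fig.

Split into non-overlapping primitives; take the origin at the lower-left of the bounding box.
Plate: 225 × 50, A = 11 250 mm², x = 112.5 mm, Ī = 47 460 938 mm⁴.
Hole 1 (subtracted): ⌀10, A = 78.54 mm², x = 75 mm, Ī = 490.87 mm⁴.
Hole 2 (subtracted): ⌀10, A = 78.54 mm², x = 150 mm, Ī = 490.87 mm⁴.
By symmetry the centroid is at mid-width, x̄ = 112.5 mm.
Transfer each piece to the vertical centroidal axis using Ī + A·d² with d = x − 112.5:
  plate: d = 0 mm → contributes +47 460 938 mm⁴
  hole 1: d = -37.5 mm → contributes −110 937 mm⁴
  hole 2: d = 37.5 mm → contributes −110 937 mm⁴
Total I = 47 239 063 mm⁴.

I_y ≈ 4.72 × 10⁷ mm⁴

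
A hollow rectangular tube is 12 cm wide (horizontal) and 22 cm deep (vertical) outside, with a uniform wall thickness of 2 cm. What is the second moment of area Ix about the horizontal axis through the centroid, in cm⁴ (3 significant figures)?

Ix ≈ 6760 cm⁴

Treat the section as a set of non-overlapping primitives; coordinates are from the bounding-box lower-left.
Outer rectangle: 12 × 22, A = 264 cm², y = 11 cm, Ī = 10 648 cm⁴.
Inner void (subtracted): 8 × 18, A = 144 cm², y = 11 cm, Ī = 3 888 cm⁴.
By symmetry the centroid is at mid-height, ȳ = 11 cm.
All pieces are centred on the horizontal axis through the centroid, so I = ΣĪ (holes subtracted) = 6 760 cm⁴.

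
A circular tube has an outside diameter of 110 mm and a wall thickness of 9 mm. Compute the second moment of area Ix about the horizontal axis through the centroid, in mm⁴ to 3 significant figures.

Ix ≈ 3.67 × 10⁶ mm⁴

Treat the section as a set of non-overlapping primitives; coordinates are from the bounding-box lower-left.
Outer circle: ⌀110, A = 9503.3 mm², y = 55 mm, Ī = 7 186 884 mm⁴.
Bore (subtracted): ⌀92, A = 6647.6 mm², y = 55 mm, Ī = 3 516 586 mm⁴.
By symmetry the centroid is at mid-height, ȳ = 55 mm.
All pieces are centred on the horizontal axis through the centroid, so I = ΣĪ (holes subtracted) = 3 670 298 mm⁴.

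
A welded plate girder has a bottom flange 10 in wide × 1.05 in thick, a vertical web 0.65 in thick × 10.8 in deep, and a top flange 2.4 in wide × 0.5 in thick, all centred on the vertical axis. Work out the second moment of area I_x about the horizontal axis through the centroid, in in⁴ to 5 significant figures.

Split into non-overlapping primitives; take the origin at the lower-left of the bounding box.
Bottom plate: 10 × 1.05, A = 10.5 in², y = 0.525 in, Ī = 0.9646875 in⁴.
Web plate: 0.65 × 10.8, A = 7.02 in², y = 6.45 in, Ī = 68.2344 in⁴.
Top plate: 2.4 × 0.5, A = 1.2 in², y = 12.1 in, Ī = 0.025 in⁴.
Centroid: ȳ = ΣA·y / ΣA = 3.488862 in.
Transfer each piece to the horizontal axis through the centroid using Ī + A·d² with d = y − 3.488862:
  bottom plate: d = -2.963862 in → contributes +93.20172 in⁴
  web plate: d = 2.961138 in → contributes +129.7881 in⁴
  top plate: d = 8.611138 in → contributes +89.00703 in⁴
Total I = 311.9969 in⁴.

I_x ≈ 312.00 in⁴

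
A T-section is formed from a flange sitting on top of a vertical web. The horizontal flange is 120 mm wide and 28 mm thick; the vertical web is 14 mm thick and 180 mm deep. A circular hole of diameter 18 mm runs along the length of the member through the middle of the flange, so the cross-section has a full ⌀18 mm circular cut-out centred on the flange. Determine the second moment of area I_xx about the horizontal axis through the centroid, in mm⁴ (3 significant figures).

Break the section into simple shapes (no overlaps), measuring from the bottom-left corner of the bounding box.
Flange: 120 × 28, A = 3 360 mm², y = 194 mm, Ī = 219 520 mm⁴.
Web: 14 × 180, A = 2 520 mm², y = 90 mm, Ī = 6 804 000 mm⁴.
Hole (subtracted): ⌀18, A = 254.47 mm², y = 194 mm, Ī = 5 153 mm⁴.
Centroid: ȳ = ΣA·y / ΣA = 147.41 mm.
Transfer each piece to the horizontal axis through the centroid using Ī + A·d² with d = y − 147.41:
  flange: d = 46.588 mm → contributes +7 512 080 mm⁴
  web: d = -57.412 mm → contributes +15 110 382 mm⁴
  hole: d = 46.588 mm → contributes −557 454 mm⁴
Total I = 22 065 008 mm⁴.

I_xx ≈ 2.21 × 10⁷ mm⁴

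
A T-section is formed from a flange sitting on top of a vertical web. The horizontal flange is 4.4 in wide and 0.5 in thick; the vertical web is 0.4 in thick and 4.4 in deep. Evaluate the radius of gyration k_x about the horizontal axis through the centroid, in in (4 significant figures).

Treat the section as a set of non-overlapping primitives; coordinates are from the bounding-box lower-left.
Flange: 4.4 × 0.5, A = 2.2 in², y = 4.65 in, Ī = 0.0458333 in⁴.
Web: 0.4 × 4.4, A = 1.76 in², y = 2.2 in, Ī = 2.83947 in⁴.
Centroid: ȳ = ΣA·y / ΣA = 3.56111 in.
Transfer each piece to the horizontal axis through the centroid using Ī + A·d² with d = y − 3.56111:
  flange: d = 1.08889 in → contributes +2.65433 in⁴
  web: d = -1.36111 in → contributes +6.10008 in⁴
Total I = 8.75441 in⁴.
Radius of gyration: k = √(I/A) = √(8.75441 / 3.96) = 1.48685 in.

k_x ≈ 1.487 in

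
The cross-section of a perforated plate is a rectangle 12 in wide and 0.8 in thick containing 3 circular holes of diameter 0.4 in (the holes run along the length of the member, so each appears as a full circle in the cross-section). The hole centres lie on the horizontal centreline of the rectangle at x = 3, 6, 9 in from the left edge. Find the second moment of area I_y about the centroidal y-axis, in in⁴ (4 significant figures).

I_y ≈ 112.9 in⁴

Split into non-overlapping primitives; take the origin at the lower-left of the bounding box.
Plate: 12 × 0.8, A = 9.6 in², x = 6 in, Ī = 115.2 in⁴.
Hole 1 (subtracted): ⌀0.4, A = 0.125664 in², x = 3 in, Ī = 0.00125664 in⁴.
Hole 2 (subtracted): ⌀0.4, A = 0.125664 in², x = 6 in, Ī = 0.00125664 in⁴.
Hole 3 (subtracted): ⌀0.4, A = 0.125664 in², x = 9 in, Ī = 0.00125664 in⁴.
By symmetry the centroid is at mid-width, x̄ = 6 in.
Transfer each piece to the centroidal y-axis using Ī + A·d² with d = x − 6:
  plate: d = 0 in → contributes +115.2 in⁴
  hole 1: d = -3 in → contributes −1.13223 in⁴
  hole 2: d = 0 in → contributes −0.00125664 in⁴
  hole 3: d = 3 in → contributes −1.13223 in⁴
Total I = 112.934 in⁴.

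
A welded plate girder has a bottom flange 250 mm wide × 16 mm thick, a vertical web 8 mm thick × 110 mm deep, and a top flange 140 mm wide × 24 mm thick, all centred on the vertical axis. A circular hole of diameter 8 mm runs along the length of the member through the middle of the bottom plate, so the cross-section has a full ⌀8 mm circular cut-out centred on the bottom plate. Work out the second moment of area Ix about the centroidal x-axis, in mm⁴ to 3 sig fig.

Ix ≈ 3.18 × 10⁷ mm⁴

Treat the section as a set of non-overlapping primitives; coordinates are from the bounding-box lower-left.
Bottom plate: 250 × 16, A = 4 000 mm², y = 8 mm, Ī = 85 333 mm⁴.
Web plate: 8 × 110, A = 880 mm², y = 71 mm, Ī = 887 333 mm⁴.
Top plate: 140 × 24, A = 3 360 mm², y = 138 mm, Ī = 161 280 mm⁴.
Hole (subtracted): ⌀8, A = 50.265 mm², y = 8 mm, Ī = 201.06 mm⁴.
Centroid: ȳ = ΣA·y / ΣA = 68.105 mm.
Transfer each piece to the centroidal x-axis using Ī + A·d² with d = y − 68.105:
  bottom plate: d = -60.105 mm → contributes +14 535 543 mm⁴
  web plate: d = 2.8955 mm → contributes +894 711 mm⁴
  top plate: d = 69.895 mm → contributes +16 576 154 mm⁴
  hole: d = -60.105 mm → contributes −181 788 mm⁴
Total I = 31 824 620 mm⁴.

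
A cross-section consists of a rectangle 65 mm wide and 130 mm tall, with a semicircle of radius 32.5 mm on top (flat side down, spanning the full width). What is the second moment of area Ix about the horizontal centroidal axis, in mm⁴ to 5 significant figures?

Ix ≈ 2.0633 × 10⁷ mm⁴

Treat the section as a set of non-overlapping primitives; coordinates are from the bounding-box lower-left.
Rectangular body: 65 × 130, A = 8 450 mm², y = 65 mm, Ī = 11 900 417 mm⁴.
Semicircular cap: semicircle r = 32.5, A = 1659.154 mm², y = 143.7934 mm, Ī = 122451.9 mm⁴.
Centroid: ȳ = ΣA·y / ΣA = 77.93188 mm.
Transfer each piece to the horizontal centroidal axis using Ī + A·d² with d = y − 77.93188:
  rectangular body: d = -12.93188 mm → contributes +13 313 541 mm⁴
  semicircular cap: d = 65.86154 mm → contributes +7 319 434 mm⁴
Total I = 20 632 975 mm⁴.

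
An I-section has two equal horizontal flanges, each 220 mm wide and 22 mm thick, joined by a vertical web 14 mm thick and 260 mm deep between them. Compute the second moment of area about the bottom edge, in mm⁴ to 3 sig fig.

I_base ≈ 5.21 × 10⁸ mm⁴

Break the section into simple shapes (no overlaps), measuring from the bottom-left corner of the bounding box.
Bottom flange: 220 × 22, A = 4 840 mm², y = 11 mm, Ī = 195 213 mm⁴.
Web: 14 × 260, A = 3 640 mm², y = 152 mm, Ī = 20 505 333 mm⁴.
Top flange: 220 × 22, A = 4 840 mm², y = 293 mm, Ī = 195 213 mm⁴.
Transfer each piece to the bottom edge using Ī + A·d² with d = y − 0:
  bottom flange: d = 11 mm → contributes +780 853 mm⁴
  web: d = 152 mm → contributes +104 603 893 mm⁴
  top flange: d = 293 mm → contributes +415 704 373 mm⁴
Total I = 521 089 120 mm⁴.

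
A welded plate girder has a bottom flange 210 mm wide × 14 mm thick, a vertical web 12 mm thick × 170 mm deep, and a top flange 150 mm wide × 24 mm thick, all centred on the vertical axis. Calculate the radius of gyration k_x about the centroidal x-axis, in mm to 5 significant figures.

Decompose the section into non-overlapping parts with the origin at the bottom-left of its bounding rectangle.
Bottom plate: 210 × 14, A = 2 940 mm², y = 7 mm, Ī = 48 020 mm⁴.
Web plate: 12 × 170, A = 2 040 mm², y = 99 mm, Ī = 4 913 000 mm⁴.
Top plate: 150 × 24, A = 3 600 mm², y = 196 mm, Ī = 172 800 mm⁴.
Centroid: ȳ = ΣA·y / ΣA = 108.1748 mm.
Transfer each piece to the centroidal x-axis using Ī + A·d² with d = y − 108.1748:
  bottom plate: d = -101.1748 mm → contributes +30 142 875 mm⁴
  web plate: d = -9.174825 mm → contributes +5 084 722 mm⁴
  top plate: d = 87.82517 mm → contributes +27 940 541 mm⁴
Total I = 63 168 138 mm⁴.
Radius of gyration: k = √(I/A) = √(63 168 138 / 8 580) = 85.80358 mm.

k_x ≈ 85.804 mm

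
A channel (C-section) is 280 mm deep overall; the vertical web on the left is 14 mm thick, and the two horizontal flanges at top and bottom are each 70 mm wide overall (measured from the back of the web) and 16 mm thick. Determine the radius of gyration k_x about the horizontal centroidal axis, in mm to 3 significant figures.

Split into non-overlapping primitives; take the origin at the lower-left of the bounding box.
Web: 14 × 280, A = 3 920 mm², y = 140 mm, Ī = 25 610 667 mm⁴.
Top flange (beyond web): 56 × 16, A = 896 mm², y = 272 mm, Ī = 19 115 mm⁴.
Bottom flange (beyond web): 56 × 16, A = 896 mm², y = 8 mm, Ī = 19 115 mm⁴.
By symmetry the centroid is at mid-height, ȳ = 140 mm.
Transfer each piece to the horizontal centroidal axis using Ī + A·d² with d = y − 140:
  web: d = 0 mm → contributes +25 610 667 mm⁴
  top flange (beyond web): d = 132 mm → contributes +15 631 019 mm⁴
  bottom flange (beyond web): d = -132 mm → contributes +15 631 019 mm⁴
Total I = 56 872 704 mm⁴.
Radius of gyration: k = √(I/A) = √(56 872 704 / 5 712) = 99.783 mm.

k_x ≈ 99.8 mm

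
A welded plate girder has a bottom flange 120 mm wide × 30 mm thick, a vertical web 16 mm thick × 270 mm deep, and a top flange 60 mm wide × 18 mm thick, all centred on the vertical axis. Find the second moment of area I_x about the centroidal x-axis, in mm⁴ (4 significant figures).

Treat the section as a set of non-overlapping primitives; coordinates are from the bounding-box lower-left.
Bottom plate: 120 × 30, A = 3 600 mm², y = 15 mm, Ī = 270 000 mm⁴.
Web plate: 16 × 270, A = 4 320 mm², y = 165 mm, Ī = 26 244 000 mm⁴.
Top plate: 60 × 18, A = 1 080 mm², y = 309 mm, Ī = 29 160 mm⁴.
Centroid: ȳ = ΣA·y / ΣA = 122.28 mm.
Transfer each piece to the centroidal x-axis using Ī + A·d² with d = y − 122.28:
  bottom plate: d = -107.28 mm → contributes +41 702 394 mm⁴
  web plate: d = 42.72 mm → contributes +34 127 993 mm⁴
  top plate: d = 186.72 mm → contributes +37 682 667 mm⁴
Total I = 113 513 054 mm⁴.

I_x ≈ 1.135 × 10⁸ mm⁴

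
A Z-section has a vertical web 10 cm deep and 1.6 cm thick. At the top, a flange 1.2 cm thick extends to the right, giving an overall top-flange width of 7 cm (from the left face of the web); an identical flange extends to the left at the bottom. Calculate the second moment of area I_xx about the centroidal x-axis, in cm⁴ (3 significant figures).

Split into non-overlapping primitives; take the origin at the lower-left of the bounding box.
Web: 1.6 × 10, A = 16 cm², y = 5 cm, Ī = 133.33 cm⁴.
Top flange (beyond web): 5.4 × 1.2, A = 6.48 cm², y = 9.4 cm, Ī = 0.7776 cm⁴.
Bottom flange (beyond web): 5.4 × 1.2, A = 6.48 cm², y = 0.6 cm, Ī = 0.7776 cm⁴.
Centroid: ȳ = ΣA·y / ΣA = 5 cm.
Transfer each piece to the centroidal x-axis using Ī + A·d² with d = y − 5:
  web: d = 0 cm → contributes +133.33 cm⁴
  top flange (beyond web): d = 4.4 cm → contributes +126.23 cm⁴
  bottom flange (beyond web): d = -4.4 cm → contributes +126.23 cm⁴
Total I = 385.79 cm⁴.

I_xx ≈ 386 cm⁴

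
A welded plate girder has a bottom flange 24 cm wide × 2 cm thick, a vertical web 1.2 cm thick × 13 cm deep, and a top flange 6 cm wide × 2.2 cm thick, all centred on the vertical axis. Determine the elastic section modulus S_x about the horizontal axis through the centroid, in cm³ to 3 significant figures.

Break the section into simple shapes (no overlaps), measuring from the bottom-left corner of the bounding box.
Bottom plate: 24 × 2, A = 48 cm², y = 1 cm, Ī = 16 cm⁴.
Web plate: 1.2 × 13, A = 15.6 cm², y = 8.5 cm, Ī = 219.7 cm⁴.
Top plate: 6 × 2.2, A = 13.2 cm², y = 16.1 cm, Ī = 5.324 cm⁴.
Centroid: ȳ = ΣA·y / ΣA = 5.1188 cm.
Transfer each piece to the horizontal axis through the centroid using Ī + A·d² with d = y − 5.1188:
  bottom plate: d = -4.1188 cm → contributes +830.28 cm⁴
  web plate: d = 3.3813 cm → contributes +398.05 cm⁴
  top plate: d = 10.981 cm → contributes +1597.1 cm⁴
Total I = 2825.4 cm⁴.
Extreme fibre distance c = 12.081 cm; S = I/c = 233.87 cm³.

S_x ≈ 234 cm³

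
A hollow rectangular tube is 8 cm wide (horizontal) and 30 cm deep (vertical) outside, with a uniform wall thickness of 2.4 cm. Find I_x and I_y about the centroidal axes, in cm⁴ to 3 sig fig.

Break the section into simple shapes (no overlaps), measuring from the bottom-left corner of the bounding box.
Outer rectangle: 8 × 30, A = 240 cm², y = 15 cm, Ī = 18 000 cm⁴.
Inner void (subtracted): 3.2 × 25.2, A = 80.64 cm², y = 15 cm, Ī = 4267.5 cm⁴.
By symmetry the centroid is at mid-height, ȳ = 15 cm.
All pieces are centred on the centroidal x-axis, so I = ΣĪ (holes subtracted) = 13 733 cm⁴.
Repeating about the centroidal y-axis gives I_y = 1211.2 cm⁴.

I_x ≈ 1.37 × 10⁴ cm⁴, I_y ≈ 1210 cm⁴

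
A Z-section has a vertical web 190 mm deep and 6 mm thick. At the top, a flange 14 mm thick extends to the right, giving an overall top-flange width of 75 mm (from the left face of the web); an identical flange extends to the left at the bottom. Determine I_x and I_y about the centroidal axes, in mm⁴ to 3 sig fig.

Decompose the section into non-overlapping parts with the origin at the bottom-left of its bounding rectangle.
Web: 6 × 190, A = 1 140 mm², y = 95 mm, Ī = 3 429 500 mm⁴.
Top flange (beyond web): 69 × 14, A = 966 mm², y = 183 mm, Ī = 15 778 mm⁴.
Bottom flange (beyond web): 69 × 14, A = 966 mm², y = 7 mm, Ī = 15 778 mm⁴.
Centroid: ȳ = ΣA·y / ΣA = 95 mm.
Transfer each piece to the centroidal x-axis using Ī + A·d² with d = y − 95:
  web: d = 0 mm → contributes +3 429 500 mm⁴
  top flange (beyond web): d = 88 mm → contributes +7 496 482 mm⁴
  bottom flange (beyond web): d = -88 mm → contributes +7 496 482 mm⁴
Total I = 18 422 464 mm⁴.
For the y-axis: x̄ = 72 mm.
Repeating about the centroidal y-axis gives I_y = 3 486 816 mm⁴.

I_x ≈ 1.84 × 10⁷ mm⁴, I_y ≈ 3.49 × 10⁶ mm⁴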